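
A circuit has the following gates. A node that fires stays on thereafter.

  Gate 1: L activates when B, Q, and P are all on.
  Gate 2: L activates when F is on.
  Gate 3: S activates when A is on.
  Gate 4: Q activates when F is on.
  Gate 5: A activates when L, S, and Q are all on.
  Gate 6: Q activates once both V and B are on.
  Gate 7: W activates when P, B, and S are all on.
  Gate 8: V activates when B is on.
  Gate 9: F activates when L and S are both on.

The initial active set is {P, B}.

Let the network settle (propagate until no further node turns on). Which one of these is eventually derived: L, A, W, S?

Gate 8: B on → V on.
Gate 6: V and B on → Q on.
Gate 1: B, Q, and P on → L on.
A would need L, S, and Q (Gate 5), but S never turns on. W would need P, B, and S (Gate 7), but S never turns on. S would need A (Gate 3), but A never turns on.

L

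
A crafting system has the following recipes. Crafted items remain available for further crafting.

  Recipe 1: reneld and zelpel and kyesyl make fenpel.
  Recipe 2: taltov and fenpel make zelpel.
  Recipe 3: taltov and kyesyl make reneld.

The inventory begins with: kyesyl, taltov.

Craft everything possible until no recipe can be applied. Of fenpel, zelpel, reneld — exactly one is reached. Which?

taltov and kyesyl → reneld (Recipe 3).
zelpel would need taltov and fenpel (Recipe 2), but fenpel is never obtained. fenpel would need reneld, zelpel, and kyesyl (Recipe 1), but zelpel is never obtained.

reneld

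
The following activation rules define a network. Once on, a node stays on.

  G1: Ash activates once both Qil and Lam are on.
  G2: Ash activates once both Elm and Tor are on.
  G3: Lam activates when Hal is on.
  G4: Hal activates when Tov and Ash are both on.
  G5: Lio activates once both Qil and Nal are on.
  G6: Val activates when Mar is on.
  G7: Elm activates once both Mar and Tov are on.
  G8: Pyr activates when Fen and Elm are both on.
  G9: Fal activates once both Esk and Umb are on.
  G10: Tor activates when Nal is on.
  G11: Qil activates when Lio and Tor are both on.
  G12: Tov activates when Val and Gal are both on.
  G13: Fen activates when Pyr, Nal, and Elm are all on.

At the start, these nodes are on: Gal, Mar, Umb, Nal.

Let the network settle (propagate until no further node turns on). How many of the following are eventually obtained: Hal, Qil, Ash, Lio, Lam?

G10: Nal on → Tor on.
G6: Mar on → Val on.
G12: Val and Gal on → Tov on.
G7: Mar and Tov on → Elm on.
Elm and Tor are on, so Ash activates (G2).
G4: Tov and Ash on → Hal on.
G3: Hal on → Lam on.
Hal: reached.
Qil would need Lio and Tor (G11), but Lio never turns on.
Ash: reached.
Lio would need Qil and Nal (G5), but Qil never turns on.
Lam: reached.
Reached: Hal, Ash, and Lam — 3 of the 5.

3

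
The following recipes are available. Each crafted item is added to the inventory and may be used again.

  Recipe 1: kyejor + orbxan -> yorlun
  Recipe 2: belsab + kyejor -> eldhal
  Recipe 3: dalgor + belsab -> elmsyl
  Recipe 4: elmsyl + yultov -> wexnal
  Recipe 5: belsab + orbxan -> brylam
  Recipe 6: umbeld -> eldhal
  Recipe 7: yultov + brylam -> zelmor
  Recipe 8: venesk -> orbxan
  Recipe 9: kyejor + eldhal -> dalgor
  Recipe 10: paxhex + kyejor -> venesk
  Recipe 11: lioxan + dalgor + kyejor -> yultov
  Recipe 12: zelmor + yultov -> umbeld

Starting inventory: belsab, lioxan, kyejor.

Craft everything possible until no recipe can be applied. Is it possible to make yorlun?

No

yorlun would need kyejor and orbxan (Recipe 1), but orbxan is never obtained.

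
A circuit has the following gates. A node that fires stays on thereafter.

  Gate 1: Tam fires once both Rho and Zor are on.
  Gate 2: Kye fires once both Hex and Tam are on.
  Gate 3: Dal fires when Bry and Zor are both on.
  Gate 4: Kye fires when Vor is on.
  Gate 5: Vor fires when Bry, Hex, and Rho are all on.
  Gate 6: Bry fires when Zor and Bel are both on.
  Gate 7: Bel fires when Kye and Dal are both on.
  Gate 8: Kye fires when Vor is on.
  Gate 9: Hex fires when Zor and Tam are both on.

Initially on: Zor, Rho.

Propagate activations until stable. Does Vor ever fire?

Vor would need Bry, Hex, and Rho (Gate 5), but Bry never turns on.

No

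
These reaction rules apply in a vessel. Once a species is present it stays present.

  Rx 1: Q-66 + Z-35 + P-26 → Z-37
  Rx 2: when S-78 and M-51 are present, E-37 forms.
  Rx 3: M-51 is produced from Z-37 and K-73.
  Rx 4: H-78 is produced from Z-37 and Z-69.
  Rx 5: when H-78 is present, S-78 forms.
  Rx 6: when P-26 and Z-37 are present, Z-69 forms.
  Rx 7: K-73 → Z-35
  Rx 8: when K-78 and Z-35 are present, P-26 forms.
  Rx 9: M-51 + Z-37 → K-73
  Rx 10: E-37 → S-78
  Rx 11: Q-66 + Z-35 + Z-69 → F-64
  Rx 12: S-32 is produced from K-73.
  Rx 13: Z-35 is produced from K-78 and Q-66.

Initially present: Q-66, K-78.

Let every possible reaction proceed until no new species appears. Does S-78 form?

Yes

K-78 and Q-66 present → Z-35 forms (Rx 13).
K-78 and Z-35 present → P-26 forms (Rx 8).
Q-66, Z-35, and P-26 present → Z-37 forms (Rx 1).
P-26 and Z-37 present → Z-69 forms (Rx 6).
Z-37 and Z-69 present → H-78 forms (Rx 4).
H-78 present → S-78 forms (Rx 5).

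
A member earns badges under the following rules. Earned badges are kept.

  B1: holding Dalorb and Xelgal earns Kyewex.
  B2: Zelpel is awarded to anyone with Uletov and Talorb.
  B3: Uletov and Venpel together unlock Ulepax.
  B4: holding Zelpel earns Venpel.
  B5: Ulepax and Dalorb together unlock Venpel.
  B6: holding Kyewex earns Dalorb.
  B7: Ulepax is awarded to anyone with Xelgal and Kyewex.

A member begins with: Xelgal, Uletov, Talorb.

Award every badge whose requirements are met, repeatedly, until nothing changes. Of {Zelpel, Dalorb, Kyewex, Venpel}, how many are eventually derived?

With Uletov and Talorb, Zelpel is earned (B2).
With Zelpel, Venpel is earned (B4).
Zelpel: reached.
Dalorb would need Kyewex (B6), but Kyewex is never earned.
Kyewex would need Dalorb and Xelgal (B1), but Dalorb is never earned.
Venpel: reached.
Reached: Zelpel and Venpel — 2 of the 4.

2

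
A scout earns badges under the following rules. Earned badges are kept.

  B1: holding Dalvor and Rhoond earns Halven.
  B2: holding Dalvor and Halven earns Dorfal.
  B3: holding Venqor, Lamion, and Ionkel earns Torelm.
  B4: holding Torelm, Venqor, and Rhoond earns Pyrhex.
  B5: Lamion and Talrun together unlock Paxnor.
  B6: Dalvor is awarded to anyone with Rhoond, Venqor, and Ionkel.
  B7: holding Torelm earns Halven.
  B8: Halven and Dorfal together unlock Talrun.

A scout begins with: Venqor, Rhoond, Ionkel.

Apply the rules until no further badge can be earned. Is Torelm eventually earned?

No

Torelm would need Venqor, Lamion, and Ionkel (B3), but Lamion is never earned.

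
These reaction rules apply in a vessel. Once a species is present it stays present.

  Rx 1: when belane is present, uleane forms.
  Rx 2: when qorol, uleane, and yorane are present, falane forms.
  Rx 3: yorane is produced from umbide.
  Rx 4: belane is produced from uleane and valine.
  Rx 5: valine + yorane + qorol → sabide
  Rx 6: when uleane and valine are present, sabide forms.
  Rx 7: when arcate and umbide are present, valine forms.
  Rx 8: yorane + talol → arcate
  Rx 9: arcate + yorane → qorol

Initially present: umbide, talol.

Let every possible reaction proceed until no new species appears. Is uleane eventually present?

uleane would need belane (Rx 1), but belane never forms.

No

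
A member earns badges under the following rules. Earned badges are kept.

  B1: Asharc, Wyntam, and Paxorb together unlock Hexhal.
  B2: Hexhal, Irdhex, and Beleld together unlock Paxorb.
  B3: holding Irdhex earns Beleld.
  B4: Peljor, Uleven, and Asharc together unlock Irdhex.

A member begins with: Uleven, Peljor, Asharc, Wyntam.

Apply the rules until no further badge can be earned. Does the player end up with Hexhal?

No

Hexhal would need Asharc, Wyntam, and Paxorb (B1), but Paxorb is never earned.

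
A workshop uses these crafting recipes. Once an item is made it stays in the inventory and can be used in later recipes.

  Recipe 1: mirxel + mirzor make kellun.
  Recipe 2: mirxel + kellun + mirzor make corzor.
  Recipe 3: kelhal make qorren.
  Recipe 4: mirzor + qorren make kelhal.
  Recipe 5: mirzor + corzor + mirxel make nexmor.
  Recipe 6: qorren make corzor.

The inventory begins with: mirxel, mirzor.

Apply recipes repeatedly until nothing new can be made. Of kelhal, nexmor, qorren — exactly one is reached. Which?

mirxel + mirzor → kellun (Recipe 1).
Using Recipe 2, mirxel, kellun, and mirzor make corzor.
Using Recipe 5, mirzor, corzor, and mirxel make nexmor.
kelhal would need mirzor and qorren (Recipe 4), but qorren is never obtained. qorren would need kelhal (Recipe 3), but kelhal is never obtained.

nexmor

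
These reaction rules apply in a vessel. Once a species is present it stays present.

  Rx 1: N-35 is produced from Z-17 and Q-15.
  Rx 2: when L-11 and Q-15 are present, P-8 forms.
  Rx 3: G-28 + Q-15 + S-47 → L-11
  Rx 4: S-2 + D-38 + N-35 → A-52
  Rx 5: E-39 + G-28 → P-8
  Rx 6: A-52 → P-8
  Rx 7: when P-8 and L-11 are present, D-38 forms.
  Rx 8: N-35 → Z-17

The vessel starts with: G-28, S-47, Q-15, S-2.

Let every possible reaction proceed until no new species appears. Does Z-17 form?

No

Z-17 would need N-35 (Rx 8), but N-35 never forms.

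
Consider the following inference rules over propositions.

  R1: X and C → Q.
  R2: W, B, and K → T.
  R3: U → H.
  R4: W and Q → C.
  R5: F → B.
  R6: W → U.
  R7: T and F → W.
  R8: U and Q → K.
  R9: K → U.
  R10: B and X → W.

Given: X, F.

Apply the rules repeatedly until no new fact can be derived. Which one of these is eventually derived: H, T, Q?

From F, R5 gives B.
B and X hold, so W follows (R10).
W holds, so U follows (R6).
U holds, so H follows (R3).
Q would need X and C (R1), but C is never established. T would need W, B, and K (R2), but K is never established.

H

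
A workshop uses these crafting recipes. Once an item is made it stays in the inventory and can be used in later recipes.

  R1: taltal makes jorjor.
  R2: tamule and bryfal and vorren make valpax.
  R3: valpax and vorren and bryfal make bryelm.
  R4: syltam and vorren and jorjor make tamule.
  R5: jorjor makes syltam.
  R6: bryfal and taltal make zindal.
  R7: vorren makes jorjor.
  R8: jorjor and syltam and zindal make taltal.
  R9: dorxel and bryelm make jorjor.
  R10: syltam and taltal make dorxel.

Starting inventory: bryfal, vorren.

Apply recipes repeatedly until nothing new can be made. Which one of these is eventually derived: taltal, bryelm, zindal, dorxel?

bryelm

vorren → jorjor (R7).
jorjor → syltam (R5).
Using R4, syltam, vorren, and jorjor make tamule.
tamule and bryfal and vorren → valpax (R2).
valpax and vorren and bryfal → bryelm (R3).
dorxel would need syltam and taltal (R10), but taltal is never obtained. zindal would need bryfal and taltal (R6), but taltal is never obtained. taltal would need jorjor, syltam, and zindal (R8), but zindal is never obtained.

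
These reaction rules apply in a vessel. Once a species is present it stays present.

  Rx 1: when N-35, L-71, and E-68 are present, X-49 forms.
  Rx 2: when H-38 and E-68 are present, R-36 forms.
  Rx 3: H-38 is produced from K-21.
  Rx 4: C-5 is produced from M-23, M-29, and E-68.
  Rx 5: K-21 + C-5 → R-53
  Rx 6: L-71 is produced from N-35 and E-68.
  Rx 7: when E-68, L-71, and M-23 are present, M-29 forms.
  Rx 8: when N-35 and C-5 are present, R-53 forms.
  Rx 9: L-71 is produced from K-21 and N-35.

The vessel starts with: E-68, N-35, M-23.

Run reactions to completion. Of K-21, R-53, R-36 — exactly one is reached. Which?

R-53

N-35 and E-68 present → L-71 forms (Rx 6).
E-68, L-71, and M-23 present → M-29 forms (Rx 7).
M-23, M-29, and E-68 present → C-5 forms (Rx 4).
N-35 and C-5 present → R-53 forms (Rx 8).
R-36 would need H-38 and E-68 (Rx 2), but H-38 never forms. No rule produces K-21, and it is not given.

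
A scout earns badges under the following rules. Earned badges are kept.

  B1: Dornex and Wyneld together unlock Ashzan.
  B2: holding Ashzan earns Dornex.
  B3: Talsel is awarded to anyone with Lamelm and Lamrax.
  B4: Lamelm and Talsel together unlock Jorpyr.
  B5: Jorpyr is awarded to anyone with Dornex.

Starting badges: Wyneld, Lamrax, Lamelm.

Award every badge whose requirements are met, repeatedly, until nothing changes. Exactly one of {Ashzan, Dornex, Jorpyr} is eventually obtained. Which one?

Jorpyr

With Lamelm and Lamrax, Talsel is earned (B3).
With Lamelm and Talsel, Jorpyr is earned (B4).
Ashzan would need Dornex and Wyneld (B1), but Dornex is never earned. Dornex would need Ashzan (B2), but Ashzan is never earned.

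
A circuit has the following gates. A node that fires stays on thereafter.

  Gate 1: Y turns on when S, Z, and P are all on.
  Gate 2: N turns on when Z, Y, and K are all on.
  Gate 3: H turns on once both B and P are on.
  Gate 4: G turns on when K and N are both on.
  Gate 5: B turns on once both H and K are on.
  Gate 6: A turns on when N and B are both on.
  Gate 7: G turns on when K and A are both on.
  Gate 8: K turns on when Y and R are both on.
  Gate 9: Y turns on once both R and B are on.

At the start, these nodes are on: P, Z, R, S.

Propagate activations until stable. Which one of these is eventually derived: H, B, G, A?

G

Gate 1: S, Z, and P on → Y on.
Gate 8: Y and R on → K on.
Gate 2: Z, Y, and K on → N on.
K and N are on, so G turns on (Gate 4).
H would need B and P (Gate 3), but B never turns on. A would need N and B (Gate 6), but B never turns on. B would need H and K (Gate 5), but H never turns on.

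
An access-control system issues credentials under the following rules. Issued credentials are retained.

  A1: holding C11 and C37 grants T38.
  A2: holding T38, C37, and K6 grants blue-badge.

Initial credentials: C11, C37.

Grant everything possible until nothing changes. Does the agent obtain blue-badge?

No

blue-badge would need T38, C37, and K6 (A2), but K6 is never granted.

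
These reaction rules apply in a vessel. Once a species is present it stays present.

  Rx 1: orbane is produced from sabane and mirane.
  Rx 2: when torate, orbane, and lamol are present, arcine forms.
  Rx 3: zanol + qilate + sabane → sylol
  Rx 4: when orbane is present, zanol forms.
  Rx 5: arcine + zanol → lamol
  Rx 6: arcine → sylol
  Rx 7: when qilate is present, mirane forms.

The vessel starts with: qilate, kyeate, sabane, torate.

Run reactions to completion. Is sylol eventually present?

qilate present → mirane forms (Rx 7).
sabane and mirane present → orbane forms (Rx 1).
orbane present → zanol forms (Rx 4).
zanol, qilate, and sabane present → sylol forms (Rx 3).

Yes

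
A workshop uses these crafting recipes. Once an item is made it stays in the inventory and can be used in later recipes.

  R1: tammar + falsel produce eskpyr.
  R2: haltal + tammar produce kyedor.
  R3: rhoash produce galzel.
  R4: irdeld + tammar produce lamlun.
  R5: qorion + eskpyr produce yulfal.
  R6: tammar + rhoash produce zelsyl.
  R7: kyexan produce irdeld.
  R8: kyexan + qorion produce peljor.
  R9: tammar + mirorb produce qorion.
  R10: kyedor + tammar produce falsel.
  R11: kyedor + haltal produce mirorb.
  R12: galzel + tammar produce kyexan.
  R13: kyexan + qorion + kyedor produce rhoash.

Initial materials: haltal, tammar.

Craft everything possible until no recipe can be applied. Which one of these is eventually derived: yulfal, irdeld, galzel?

yulfal

haltal + tammar → kyedor (R2).
Using R11, kyedor and haltal make mirorb.
Using R10, kyedor and tammar make falsel.
Using R1, tammar and falsel make eskpyr.
tammar + mirorb → qorion (R9).
qorion + eskpyr → yulfal (R5).
galzel would need rhoash (R3), but rhoash is never obtained. irdeld would need kyexan (R7), but kyexan is never obtained.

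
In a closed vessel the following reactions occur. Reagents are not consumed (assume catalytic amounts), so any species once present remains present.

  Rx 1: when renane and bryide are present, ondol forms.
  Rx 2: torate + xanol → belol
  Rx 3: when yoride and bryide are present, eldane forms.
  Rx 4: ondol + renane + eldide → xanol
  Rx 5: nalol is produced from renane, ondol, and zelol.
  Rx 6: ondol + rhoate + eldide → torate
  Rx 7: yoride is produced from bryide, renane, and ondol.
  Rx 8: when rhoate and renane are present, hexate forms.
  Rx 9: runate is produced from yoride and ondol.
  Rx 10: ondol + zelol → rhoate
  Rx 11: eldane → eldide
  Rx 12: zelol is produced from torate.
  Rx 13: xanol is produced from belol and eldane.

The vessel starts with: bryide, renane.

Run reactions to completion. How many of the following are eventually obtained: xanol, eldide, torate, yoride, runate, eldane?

renane and bryide present → ondol forms (Rx 1).
bryide, renane, and ondol present → yoride forms (Rx 7).
yoride and bryide present → eldane forms (Rx 3).
yoride and ondol present → runate forms (Rx 9).
eldane present → eldide forms (Rx 11).
ondol, renane, and eldide present → xanol forms (Rx 4).
xanol: reached.
eldide: reached.
torate would need ondol, rhoate, and eldide (Rx 6), but rhoate never forms.
yoride: reached.
runate: reached.
eldane: reached.
Reached: xanol, eldide, yoride, runate, and eldane — 5 of the 6.

5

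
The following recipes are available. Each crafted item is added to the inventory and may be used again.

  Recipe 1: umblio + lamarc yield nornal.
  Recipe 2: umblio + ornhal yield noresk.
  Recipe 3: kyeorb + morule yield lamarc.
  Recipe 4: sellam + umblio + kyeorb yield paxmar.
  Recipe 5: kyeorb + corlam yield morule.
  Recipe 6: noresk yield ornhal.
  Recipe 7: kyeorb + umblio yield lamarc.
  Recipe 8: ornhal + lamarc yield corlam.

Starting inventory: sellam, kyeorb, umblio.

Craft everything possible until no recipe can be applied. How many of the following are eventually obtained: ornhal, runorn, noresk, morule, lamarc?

Using Recipe 7, kyeorb and umblio make lamarc.
ornhal would need noresk (Recipe 6), but noresk is never obtained.
No rule produces runorn, and it is not given.
noresk would need umblio and ornhal (Recipe 2), but ornhal is never obtained.
morule would need kyeorb and corlam (Recipe 5), but corlam is never obtained.
lamarc: reached.
Reached: lamarc — 1 of the 5.

1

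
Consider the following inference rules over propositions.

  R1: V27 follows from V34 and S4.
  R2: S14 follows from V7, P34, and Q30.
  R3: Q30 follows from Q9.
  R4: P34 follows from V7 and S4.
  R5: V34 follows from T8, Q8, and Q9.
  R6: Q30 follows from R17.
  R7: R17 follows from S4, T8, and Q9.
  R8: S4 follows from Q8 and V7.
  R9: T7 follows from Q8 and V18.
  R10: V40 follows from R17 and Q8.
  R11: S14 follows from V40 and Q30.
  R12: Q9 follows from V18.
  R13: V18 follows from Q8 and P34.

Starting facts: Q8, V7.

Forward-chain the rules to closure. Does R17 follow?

R17 would need S4, T8, and Q9 (R7), but T8 is never established.

No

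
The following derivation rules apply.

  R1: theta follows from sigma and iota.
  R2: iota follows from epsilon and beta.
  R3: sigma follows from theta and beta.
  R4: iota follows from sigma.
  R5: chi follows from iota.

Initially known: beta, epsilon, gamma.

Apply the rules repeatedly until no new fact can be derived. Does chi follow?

Yes

From epsilon and beta, R2 gives iota.
From iota, R5 gives chi.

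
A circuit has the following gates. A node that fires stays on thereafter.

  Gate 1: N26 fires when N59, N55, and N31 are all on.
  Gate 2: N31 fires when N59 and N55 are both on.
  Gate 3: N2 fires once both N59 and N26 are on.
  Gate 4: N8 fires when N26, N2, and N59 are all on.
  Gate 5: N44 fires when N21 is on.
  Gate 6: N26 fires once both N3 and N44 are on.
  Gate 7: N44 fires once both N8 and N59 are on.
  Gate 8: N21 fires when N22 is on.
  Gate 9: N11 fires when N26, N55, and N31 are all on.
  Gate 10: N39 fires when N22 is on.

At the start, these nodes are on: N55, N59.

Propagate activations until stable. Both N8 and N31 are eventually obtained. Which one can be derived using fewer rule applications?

N31

N31: Gate 2: N59 and N55 on → N31 on. [1 rule application]
N8: Gate 2: N59 and N55 on → N31 on. N59, N55, and N31 are on, so N26 fires (Gate 1). Gate 3: N59 and N26 on → N2 on. N26, N2, and N59 are on, so N8 fires (Gate 4). [4 rule applications]
N31 needs fewer.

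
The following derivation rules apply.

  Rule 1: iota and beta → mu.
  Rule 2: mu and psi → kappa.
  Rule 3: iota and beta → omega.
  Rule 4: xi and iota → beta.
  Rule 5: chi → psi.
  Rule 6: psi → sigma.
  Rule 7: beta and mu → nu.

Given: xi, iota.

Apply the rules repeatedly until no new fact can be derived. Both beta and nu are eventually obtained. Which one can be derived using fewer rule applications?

beta: xi and iota hold, so beta follows (Rule 4). [1 rule application]
nu: xi and iota hold, so beta follows (Rule 4). iota and beta hold, so mu follows (Rule 1). From beta and mu, Rule 7 gives nu. [3 rule applications]
beta needs fewer.

beta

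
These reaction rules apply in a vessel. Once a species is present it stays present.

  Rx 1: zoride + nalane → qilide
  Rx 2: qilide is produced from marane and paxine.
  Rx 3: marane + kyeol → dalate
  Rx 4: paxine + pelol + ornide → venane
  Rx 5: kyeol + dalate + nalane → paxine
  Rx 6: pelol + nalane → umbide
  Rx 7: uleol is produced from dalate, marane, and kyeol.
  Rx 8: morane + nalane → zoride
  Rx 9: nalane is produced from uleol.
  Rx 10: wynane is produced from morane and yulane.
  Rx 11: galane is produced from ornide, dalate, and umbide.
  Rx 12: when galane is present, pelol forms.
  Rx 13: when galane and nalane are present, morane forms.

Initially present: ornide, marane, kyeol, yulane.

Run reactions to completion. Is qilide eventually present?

Yes

marane and kyeol present → dalate forms (Rx 3).
dalate, marane, and kyeol present → uleol forms (Rx 7).
uleol present → nalane forms (Rx 9).
kyeol, dalate, and nalane present → paxine forms (Rx 5).
marane and paxine present → qilide forms (Rx 2).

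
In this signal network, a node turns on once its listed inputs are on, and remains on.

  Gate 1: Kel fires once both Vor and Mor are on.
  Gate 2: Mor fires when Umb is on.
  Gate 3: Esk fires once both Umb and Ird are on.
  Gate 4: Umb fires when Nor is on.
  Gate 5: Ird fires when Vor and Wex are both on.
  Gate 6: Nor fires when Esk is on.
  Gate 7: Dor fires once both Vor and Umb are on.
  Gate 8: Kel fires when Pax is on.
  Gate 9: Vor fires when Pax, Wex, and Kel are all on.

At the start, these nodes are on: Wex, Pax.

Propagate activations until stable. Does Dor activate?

Dor would need Vor and Umb (Gate 7), but Umb never turns on.

No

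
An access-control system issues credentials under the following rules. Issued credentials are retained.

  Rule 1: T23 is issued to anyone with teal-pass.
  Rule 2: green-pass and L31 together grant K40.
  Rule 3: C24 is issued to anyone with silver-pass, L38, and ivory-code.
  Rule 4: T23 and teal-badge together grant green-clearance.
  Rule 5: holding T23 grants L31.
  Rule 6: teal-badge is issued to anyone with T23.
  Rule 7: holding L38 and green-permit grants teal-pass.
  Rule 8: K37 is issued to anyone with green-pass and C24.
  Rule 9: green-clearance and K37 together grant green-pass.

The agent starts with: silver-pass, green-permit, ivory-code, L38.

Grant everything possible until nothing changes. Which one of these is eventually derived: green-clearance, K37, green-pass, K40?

Holding L38 and green-permit grants teal-pass (Rule 7).
Holding teal-pass grants T23 (Rule 1).
Holding T23 grants teal-badge (Rule 6).
Holding T23 and teal-badge grants green-clearance (Rule 4).
green-pass would need green-clearance and K37 (Rule 9), but K37 is never granted. K40 would need green-pass and L31 (Rule 2), but green-pass is never granted. K37 would need green-pass and C24 (Rule 8), but green-pass is never granted.

green-clearance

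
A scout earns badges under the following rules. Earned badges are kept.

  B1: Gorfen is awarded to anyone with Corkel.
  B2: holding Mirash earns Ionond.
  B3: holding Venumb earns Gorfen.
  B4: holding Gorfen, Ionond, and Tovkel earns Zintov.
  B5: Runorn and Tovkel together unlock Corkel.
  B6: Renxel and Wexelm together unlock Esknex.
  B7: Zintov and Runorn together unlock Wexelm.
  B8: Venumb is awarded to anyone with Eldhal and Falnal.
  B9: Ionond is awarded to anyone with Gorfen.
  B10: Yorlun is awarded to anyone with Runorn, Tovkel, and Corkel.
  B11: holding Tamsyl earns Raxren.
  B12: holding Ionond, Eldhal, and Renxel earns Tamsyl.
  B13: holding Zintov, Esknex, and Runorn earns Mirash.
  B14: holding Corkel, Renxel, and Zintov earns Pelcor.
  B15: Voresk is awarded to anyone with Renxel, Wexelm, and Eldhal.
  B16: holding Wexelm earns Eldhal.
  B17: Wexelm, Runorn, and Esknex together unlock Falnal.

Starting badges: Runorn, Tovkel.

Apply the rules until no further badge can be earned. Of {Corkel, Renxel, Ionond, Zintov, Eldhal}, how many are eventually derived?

With Runorn and Tovkel, Corkel is earned (B5).
With Corkel, Gorfen is earned (B1).
With Gorfen, Ionond is earned (B9).
With Gorfen, Ionond, and Tovkel, Zintov is earned (B4).
With Zintov and Runorn, Wexelm is earned (B7).
With Wexelm, Eldhal is earned (B16).
Corkel: reached.
No rule produces Renxel, and it is not given.
Ionond: reached.
Zintov: reached.
Eldhal: reached.
Reached: Corkel, Ionond, Zintov, and Eldhal — 4 of the 5.

4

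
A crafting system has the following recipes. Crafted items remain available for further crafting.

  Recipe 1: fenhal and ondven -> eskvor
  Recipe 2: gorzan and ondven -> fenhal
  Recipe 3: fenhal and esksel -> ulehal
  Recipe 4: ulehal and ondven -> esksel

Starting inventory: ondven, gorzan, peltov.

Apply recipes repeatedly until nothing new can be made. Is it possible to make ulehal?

ulehal would need fenhal and esksel (Recipe 3), but esksel is never obtained.

No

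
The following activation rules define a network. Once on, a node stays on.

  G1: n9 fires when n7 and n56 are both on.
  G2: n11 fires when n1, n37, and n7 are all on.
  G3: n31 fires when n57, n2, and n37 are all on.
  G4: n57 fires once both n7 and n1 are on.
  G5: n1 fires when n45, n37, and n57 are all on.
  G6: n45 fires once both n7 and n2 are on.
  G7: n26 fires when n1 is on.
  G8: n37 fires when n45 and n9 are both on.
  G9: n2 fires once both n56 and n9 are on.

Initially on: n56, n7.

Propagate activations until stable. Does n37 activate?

G1: n7 and n56 on → n9 on.
n56 and n9 are on, so n2 fires (G9).
G6: n7 and n2 on → n45 on.
G8: n45 and n9 on → n37 on.

Yes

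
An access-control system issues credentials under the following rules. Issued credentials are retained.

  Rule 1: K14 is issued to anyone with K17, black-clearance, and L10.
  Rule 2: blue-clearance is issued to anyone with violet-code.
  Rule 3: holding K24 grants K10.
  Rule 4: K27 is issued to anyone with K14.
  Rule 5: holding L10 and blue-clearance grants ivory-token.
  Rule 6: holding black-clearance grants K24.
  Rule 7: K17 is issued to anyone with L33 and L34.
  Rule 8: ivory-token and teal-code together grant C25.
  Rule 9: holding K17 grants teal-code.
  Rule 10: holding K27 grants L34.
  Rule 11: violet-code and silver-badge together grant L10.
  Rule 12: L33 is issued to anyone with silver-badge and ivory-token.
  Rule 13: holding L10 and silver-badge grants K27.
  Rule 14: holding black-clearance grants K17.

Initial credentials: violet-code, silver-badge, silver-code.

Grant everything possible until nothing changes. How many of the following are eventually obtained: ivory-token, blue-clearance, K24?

2

Holding violet-code and silver-badge grants L10 (Rule 11).
Holding violet-code grants blue-clearance (Rule 2).
Holding L10 and blue-clearance grants ivory-token (Rule 5).
ivory-token: reached.
blue-clearance: reached.
K24 would need black-clearance (Rule 6), but black-clearance is never granted.
Reached: ivory-token and blue-clearance — 2 of the 3.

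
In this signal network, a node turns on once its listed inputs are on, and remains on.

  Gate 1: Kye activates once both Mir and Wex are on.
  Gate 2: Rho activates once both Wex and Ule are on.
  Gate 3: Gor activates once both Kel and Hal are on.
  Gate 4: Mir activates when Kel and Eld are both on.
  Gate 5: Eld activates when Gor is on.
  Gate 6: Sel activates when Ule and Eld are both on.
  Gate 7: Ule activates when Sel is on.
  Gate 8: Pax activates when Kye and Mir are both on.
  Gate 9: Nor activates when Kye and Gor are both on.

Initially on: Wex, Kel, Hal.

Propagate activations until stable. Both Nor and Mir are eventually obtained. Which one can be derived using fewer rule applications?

Mir: Kel and Hal are on, so Gor activates (Gate 3). Gor is on, so Eld activates (Gate 5). Kel and Eld are on, so Mir activates (Gate 4). [3 rule applications]
Nor: Kel and Hal are on, so Gor activates (Gate 3). Gate 5: Gor on → Eld on. Kel and Eld are on, so Mir activates (Gate 4). Mir and Wex are on, so Kye activates (Gate 1). Gate 9: Kye and Gor on → Nor on. [5 rule applications]
Mir needs fewer.

Mir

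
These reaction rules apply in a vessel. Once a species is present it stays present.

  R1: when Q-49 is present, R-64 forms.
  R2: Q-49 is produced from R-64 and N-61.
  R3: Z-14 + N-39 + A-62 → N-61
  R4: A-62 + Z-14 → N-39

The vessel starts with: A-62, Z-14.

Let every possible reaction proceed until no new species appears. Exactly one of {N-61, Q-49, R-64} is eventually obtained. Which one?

A-62 and Z-14 present → N-39 forms (R4).
Z-14, N-39, and A-62 present → N-61 forms (R3).
R-64 would need Q-49 (R1), but Q-49 never forms. Q-49 would need R-64 and N-61 (R2), but R-64 never forms.

N-61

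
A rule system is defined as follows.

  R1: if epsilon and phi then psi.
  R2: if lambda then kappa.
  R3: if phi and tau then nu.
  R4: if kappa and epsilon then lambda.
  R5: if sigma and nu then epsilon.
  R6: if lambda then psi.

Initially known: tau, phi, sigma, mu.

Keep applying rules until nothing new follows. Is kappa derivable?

No

kappa would need lambda (R2), but lambda is never established.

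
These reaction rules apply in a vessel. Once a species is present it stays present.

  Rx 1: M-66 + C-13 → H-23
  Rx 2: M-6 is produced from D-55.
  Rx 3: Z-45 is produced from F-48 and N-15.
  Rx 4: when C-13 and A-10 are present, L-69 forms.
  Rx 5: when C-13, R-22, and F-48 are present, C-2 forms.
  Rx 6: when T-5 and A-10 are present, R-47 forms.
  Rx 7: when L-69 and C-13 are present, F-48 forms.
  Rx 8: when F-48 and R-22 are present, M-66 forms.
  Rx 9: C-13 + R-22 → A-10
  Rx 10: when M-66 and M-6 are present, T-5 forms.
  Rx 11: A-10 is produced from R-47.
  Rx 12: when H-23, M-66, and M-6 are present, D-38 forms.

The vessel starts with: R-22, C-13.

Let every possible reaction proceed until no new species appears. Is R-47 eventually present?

R-47 would need T-5 and A-10 (Rx 6), but T-5 never forms.

No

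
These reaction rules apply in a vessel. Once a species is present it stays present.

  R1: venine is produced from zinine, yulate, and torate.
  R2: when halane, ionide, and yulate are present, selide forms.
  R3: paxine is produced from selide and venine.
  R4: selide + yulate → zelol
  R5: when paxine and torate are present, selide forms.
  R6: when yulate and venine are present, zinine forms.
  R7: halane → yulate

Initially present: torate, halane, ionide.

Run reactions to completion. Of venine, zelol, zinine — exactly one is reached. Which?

halane present → yulate forms (R7).
halane, ionide, and yulate present → selide forms (R2).
selide and yulate present → zelol forms (R4).
zinine would need yulate and venine (R6), but venine never forms. venine would need zinine, yulate, and torate (R1), but zinine never forms.

zelol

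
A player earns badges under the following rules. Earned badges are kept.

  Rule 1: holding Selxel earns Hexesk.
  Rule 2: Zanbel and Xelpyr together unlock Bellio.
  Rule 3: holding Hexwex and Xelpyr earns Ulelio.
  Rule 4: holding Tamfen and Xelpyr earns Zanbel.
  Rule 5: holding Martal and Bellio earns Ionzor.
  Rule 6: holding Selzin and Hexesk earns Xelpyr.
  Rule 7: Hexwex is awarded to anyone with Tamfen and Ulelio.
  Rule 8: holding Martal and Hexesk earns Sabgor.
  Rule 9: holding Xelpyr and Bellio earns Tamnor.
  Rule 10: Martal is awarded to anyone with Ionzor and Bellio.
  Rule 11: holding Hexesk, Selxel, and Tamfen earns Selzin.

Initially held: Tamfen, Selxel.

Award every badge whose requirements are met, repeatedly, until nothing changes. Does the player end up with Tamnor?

With Selxel, Hexesk is earned (Rule 1).
With Hexesk, Selxel, and Tamfen, Selzin is earned (Rule 11).
With Selzin and Hexesk, Xelpyr is earned (Rule 6).
With Tamfen and Xelpyr, Zanbel is earned (Rule 4).
With Zanbel and Xelpyr, Bellio is earned (Rule 2).
With Xelpyr and Bellio, Tamnor is earned (Rule 9).

Yes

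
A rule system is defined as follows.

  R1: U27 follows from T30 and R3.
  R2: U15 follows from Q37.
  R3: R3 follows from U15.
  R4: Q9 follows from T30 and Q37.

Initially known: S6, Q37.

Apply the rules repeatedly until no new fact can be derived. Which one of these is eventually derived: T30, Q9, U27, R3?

From Q37, R2 gives U15.
From U15, R3 gives R3.
Q9 would need T30 and Q37 (R4), but T30 is never established. No rule produces T30, and it is not given. U27 would need T30 and R3 (R1), but T30 is never established.

R3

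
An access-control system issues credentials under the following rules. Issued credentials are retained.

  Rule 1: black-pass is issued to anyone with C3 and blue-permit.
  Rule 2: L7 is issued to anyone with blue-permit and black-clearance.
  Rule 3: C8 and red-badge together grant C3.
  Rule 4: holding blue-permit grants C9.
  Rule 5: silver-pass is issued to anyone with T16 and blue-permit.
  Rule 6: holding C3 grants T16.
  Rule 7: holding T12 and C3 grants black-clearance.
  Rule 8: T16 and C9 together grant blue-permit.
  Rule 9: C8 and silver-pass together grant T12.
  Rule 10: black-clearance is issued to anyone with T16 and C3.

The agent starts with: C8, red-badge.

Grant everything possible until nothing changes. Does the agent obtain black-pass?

No

black-pass would need C3 and blue-permit (Rule 1), but blue-permit is never granted.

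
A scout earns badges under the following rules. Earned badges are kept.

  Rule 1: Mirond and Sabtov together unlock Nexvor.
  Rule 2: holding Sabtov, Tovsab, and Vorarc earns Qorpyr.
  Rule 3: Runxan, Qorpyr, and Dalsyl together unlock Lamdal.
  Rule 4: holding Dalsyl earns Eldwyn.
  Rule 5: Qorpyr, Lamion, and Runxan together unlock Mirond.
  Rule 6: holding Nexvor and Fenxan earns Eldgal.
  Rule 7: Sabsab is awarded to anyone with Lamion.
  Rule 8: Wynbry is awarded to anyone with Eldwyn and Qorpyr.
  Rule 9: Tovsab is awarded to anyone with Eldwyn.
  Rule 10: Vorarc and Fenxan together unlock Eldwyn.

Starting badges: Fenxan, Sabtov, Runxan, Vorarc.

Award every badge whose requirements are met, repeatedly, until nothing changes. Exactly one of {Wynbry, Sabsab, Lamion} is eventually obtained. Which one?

With Vorarc and Fenxan, Eldwyn is earned (Rule 10).
With Eldwyn, Tovsab is earned (Rule 9).
With Sabtov, Tovsab, and Vorarc, Qorpyr is earned (Rule 2).
With Eldwyn and Qorpyr, Wynbry is earned (Rule 8).
Sabsab would need Lamion (Rule 7), but Lamion is never earned. No rule produces Lamion, and it is not given.

Wynbry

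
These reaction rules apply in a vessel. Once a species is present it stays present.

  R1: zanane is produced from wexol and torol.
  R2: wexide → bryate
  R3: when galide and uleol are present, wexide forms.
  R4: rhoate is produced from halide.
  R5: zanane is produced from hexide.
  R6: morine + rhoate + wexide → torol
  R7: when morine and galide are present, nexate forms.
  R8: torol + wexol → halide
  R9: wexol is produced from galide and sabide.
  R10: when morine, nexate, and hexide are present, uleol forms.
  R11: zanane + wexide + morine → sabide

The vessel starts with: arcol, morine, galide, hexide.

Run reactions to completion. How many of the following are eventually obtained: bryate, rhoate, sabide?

hexide present → zanane forms (R5).
morine and galide present → nexate forms (R7).
morine, nexate, and hexide present → uleol forms (R10).
galide and uleol present → wexide forms (R3).
zanane, wexide, and morine present → sabide forms (R11).
wexide present → bryate forms (R2).
bryate: reached.
rhoate would need halide (R4), but halide never forms.
sabide: reached.
Reached: bryate and sabide — 2 of the 3.

2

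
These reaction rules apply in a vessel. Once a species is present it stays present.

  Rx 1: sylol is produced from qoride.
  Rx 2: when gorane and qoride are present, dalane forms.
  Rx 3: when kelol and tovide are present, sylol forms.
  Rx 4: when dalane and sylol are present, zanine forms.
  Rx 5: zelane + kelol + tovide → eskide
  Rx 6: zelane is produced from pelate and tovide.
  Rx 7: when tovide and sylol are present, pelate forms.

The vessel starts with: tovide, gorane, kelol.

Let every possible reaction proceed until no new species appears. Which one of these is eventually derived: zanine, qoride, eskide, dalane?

kelol and tovide present → sylol forms (Rx 3).
tovide and sylol present → pelate forms (Rx 7).
pelate and tovide present → zelane forms (Rx 6).
zelane, kelol, and tovide present → eskide forms (Rx 5).
dalane would need gorane and qoride (Rx 2), but qoride never forms. No rule produces qoride, and it is not given. zanine would need dalane and sylol (Rx 4), but dalane never forms.

eskide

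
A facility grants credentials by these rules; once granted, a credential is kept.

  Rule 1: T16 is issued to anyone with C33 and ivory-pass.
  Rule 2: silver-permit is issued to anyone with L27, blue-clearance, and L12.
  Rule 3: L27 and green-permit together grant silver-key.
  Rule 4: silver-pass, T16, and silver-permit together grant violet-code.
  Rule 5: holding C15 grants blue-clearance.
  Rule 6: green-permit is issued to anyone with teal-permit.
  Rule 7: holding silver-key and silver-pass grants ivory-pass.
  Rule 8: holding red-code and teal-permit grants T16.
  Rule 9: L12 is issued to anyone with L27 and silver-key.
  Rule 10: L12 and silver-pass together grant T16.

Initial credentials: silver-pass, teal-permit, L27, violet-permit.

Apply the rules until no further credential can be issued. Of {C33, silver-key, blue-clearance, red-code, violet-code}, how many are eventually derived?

1

Holding teal-permit grants green-permit (Rule 6).
Holding L27 and green-permit grants silver-key (Rule 3).
No rule produces C33, and it is not given.
silver-key: reached.
blue-clearance would need C15 (Rule 5), but C15 is never granted.
No rule produces red-code, and it is not given.
violet-code would need silver-pass, T16, and silver-permit (Rule 4), but silver-permit is never granted.
Reached: silver-key — 1 of the 5.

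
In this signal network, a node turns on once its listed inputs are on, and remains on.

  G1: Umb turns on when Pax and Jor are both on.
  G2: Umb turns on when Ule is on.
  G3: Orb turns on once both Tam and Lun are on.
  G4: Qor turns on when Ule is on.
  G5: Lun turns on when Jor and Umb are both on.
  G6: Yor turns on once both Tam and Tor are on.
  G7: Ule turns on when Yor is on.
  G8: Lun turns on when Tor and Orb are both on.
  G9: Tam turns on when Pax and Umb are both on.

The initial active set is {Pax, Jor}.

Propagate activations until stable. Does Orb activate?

Yes

Pax and Jor are on, so Umb turns on (G1).
G5: Jor and Umb on → Lun on.
Pax and Umb are on, so Tam turns on (G9).
G3: Tam and Lun on → Orb on.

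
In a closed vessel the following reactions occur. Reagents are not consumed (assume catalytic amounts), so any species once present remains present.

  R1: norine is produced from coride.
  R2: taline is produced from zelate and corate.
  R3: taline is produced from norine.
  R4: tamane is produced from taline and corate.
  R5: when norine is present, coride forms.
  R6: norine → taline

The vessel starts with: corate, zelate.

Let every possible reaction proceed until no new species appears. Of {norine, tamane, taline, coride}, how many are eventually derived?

2

zelate and corate present → taline forms (R2).
taline and corate present → tamane forms (R4).
norine would need coride (R1), but coride never forms.
tamane: reached.
taline: reached.
coride would need norine (R5), but norine never forms.
Reached: tamane and taline — 2 of the 4.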